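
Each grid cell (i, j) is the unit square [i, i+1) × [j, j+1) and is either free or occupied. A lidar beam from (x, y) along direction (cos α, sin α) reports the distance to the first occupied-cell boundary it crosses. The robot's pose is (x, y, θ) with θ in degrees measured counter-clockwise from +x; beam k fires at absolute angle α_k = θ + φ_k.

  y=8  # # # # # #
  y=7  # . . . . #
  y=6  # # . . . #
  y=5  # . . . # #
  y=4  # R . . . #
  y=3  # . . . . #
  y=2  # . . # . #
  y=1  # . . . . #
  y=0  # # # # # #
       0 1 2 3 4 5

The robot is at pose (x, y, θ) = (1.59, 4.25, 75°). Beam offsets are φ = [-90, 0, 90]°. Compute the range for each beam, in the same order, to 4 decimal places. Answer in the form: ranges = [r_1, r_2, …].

ranges = [3.5303, 3.8823, 0.6108]

beam 1: φ=-90°, α=345°
  direction (0.9659, -0.2588); cell (1,4); t to first gridline: x 0.4245, y 0.9659 (then +1.0353 / +3.8637)
    (2,4) via x @ 0.4245
    (2,3) via y @ 0.9659
    (3,3) via x @ 1.4597
    (4,3) via x @ 2.4950
    (5,3) via x @ 3.5303  # hit
  → r_1 = 3.5303
beam 2: φ=0°, α=75°
  direction (0.2588, 0.9659); cell (1,4); t to first gridline: x 1.5841, y 0.7765 (then +3.8637 / +1.0353)
    (1,5) via y @ 0.7765
    (2,5) via x @ 1.5841
    (2,6) via y @ 1.8117
    (2,7) via y @ 2.8470
    (2,8) via y @ 3.8823  # hit
  → r_2 = 3.8823
beam 3: φ=90°, α=165°
  direction (-0.9659, 0.2588); cell (1,4); t to first gridline: x 0.6108, y 2.8978 (then +1.0353 / +3.8637)
    (0,4) via x @ 0.6108  # hit
  → r_3 = 0.6108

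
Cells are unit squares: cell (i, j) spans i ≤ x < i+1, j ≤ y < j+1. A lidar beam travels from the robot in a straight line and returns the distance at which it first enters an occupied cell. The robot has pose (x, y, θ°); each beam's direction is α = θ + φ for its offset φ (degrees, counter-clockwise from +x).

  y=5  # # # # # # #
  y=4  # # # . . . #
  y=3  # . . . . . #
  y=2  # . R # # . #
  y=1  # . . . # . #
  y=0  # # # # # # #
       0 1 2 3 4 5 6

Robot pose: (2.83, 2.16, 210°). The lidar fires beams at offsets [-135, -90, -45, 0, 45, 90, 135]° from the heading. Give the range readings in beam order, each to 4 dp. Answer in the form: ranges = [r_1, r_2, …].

ranges = [0.6568, 2.1246, 1.8946, 2.1131, 1.2009, 1.3395, 0.1760]

beam 1: φ=-135°, α=75°
  cosα=0.2588 sinα=0.9659 | (2,2) | tMaxX 0.6568 tMaxY 0.8696 | tΔX 3.8637 tΔY 1.0353
    t=0.6568 [x] (3,2) — stop
  → r_1 = 0.6568
beam 2: φ=-90°, α=120°
  cosα=-0.5000 sinα=0.8660 | (2,2) | tMaxX 1.6600 tMaxY 0.9699 | tΔX 2.0000 tΔY 1.1547
    t=0.9699 [y] (2,3)
    t=1.6600 [x] (1,3)
    t=2.1246 [y] (1,4) — stop
  → r_2 = 2.1246
beam 3: φ=-45°, α=165°
  cosα=-0.9659 sinα=0.2588 | (2,2) | tMaxX 0.8593 tMaxY 3.2455 | tΔX 1.0353 tΔY 3.8637
    t=0.8593 [x] (1,2)
    t=1.8946 [x] (0,2) — stop
  → r_3 = 1.8946
beam 4: φ=0°, α=210°
  cosα=-0.8660 sinα=-0.5000 | (2,2) | tMaxX 0.9584 tMaxY 0.3200 | tΔX 1.1547 tΔY 2.0000
    t=0.3200 [y] (2,1)
    t=0.9584 [x] (1,1)
    t=2.1131 [x] (0,1) — stop
  → r_4 = 2.1131
beam 5: φ=45°, α=255°
  cosα=-0.2588 sinα=-0.9659 | (2,2) | tMaxX 3.2069 tMaxY 0.1656 | tΔX 3.8637 tΔY 1.0353
    t=0.1656 [y] (2,1)
    t=1.2009 [y] (2,0) — stop
  → r_5 = 1.2009
beam 6: φ=90°, α=300°
  cosα=0.5000 sinα=-0.8660 | (2,2) | tMaxX 0.3400 tMaxY 0.1848 | tΔX 2.0000 tΔY 1.1547
    t=0.1848 [y] (2,1)
    t=0.3400 [x] (3,1)
    t=1.3395 [y] (3,0) — stop
  → r_6 = 1.3395
beam 7: φ=135°, α=345°
  cosα=0.9659 sinα=-0.2588 | (2,2) | tMaxX 0.1760 tMaxY 0.6182 | tΔX 1.0353 tΔY 3.8637
    t=0.1760 [x] (3,2) — stop
  → r_7 = 0.1760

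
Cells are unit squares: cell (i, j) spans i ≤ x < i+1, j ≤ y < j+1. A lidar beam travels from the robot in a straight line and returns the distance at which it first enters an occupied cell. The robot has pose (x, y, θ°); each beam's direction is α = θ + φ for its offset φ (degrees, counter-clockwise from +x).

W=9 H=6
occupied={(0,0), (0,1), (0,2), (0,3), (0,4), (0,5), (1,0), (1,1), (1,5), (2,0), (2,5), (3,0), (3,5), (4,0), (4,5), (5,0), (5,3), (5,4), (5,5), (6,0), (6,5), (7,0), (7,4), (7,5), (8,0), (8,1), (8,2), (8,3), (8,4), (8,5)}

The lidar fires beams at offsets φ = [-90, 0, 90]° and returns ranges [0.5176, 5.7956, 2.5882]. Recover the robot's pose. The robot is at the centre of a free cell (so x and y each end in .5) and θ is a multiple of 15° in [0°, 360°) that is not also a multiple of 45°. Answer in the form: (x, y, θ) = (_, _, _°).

(x, y, θ) = (1.5, 2.5, 345°)

Enumerate (i+0.5, j+0.5, θ) over the 24 free cells and 16 admissible headings. For each, cast all 3 beams and compare to the given ranges.
  (4.5, 3.5, 195°): beam 1 = 1.5529 ≠ 0.5176 ✗
  (4.5, 2.5, 285°): beam 1 = 2.5882 ≠ 0.5176 ✗
  (7.5, 3.5, 210°): beam 1 = 0.5774 ≠ 0.5176 ✗
  (6.5, 3.5, 255°): beam 2 = 2.5882 ≠ 5.7956 ✗
  …
  (1.5, 2.5, 345°): r_1=0.5176, r_2=5.7956, r_3=2.5882 — all match ✓
Unique over the lattice → pose = (1.5, 2.5, 345°).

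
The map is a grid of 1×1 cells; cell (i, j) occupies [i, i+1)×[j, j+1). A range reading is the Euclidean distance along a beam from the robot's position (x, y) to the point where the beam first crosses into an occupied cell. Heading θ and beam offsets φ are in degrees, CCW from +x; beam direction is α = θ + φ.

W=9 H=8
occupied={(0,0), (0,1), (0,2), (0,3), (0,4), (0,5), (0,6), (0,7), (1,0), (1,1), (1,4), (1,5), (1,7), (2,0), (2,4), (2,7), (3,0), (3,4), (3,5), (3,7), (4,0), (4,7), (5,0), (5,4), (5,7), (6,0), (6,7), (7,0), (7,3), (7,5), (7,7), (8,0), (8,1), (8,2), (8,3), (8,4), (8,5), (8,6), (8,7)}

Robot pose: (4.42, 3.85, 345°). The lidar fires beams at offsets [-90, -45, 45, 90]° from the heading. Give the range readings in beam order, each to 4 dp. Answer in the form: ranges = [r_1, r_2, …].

beam 1: φ=-90°, α=255°
  d=(-0.2588,-0.9659)  start (4,3)  tX=1.6228 tY=0.8800  stride 1/|dx|=3.8637 1/|dy|=1.0353
    cross y-line → (4,2), t=0.8800
    cross x-line → (3,2), t=1.6228
    cross y-line → (3,1), t=1.9153
    cross y-line → (3,0), t=2.9505 (wall)
  → r_1 = 2.9505
beam 2: φ=-45°, α=300°
  d=(0.5000,-0.8660)  start (4,3)  tX=1.1600 tY=0.9815  stride 1/|dx|=2.0000 1/|dy|=1.1547
    cross y-line → (4,2), t=0.9815
    cross x-line → (5,2), t=1.1600
    cross y-line → (5,1), t=2.1362
    cross x-line → (6,1), t=3.1600
    cross y-line → (6,0), t=3.2909 (wall)
  → r_2 = 3.2909
beam 3: φ=45°, α=30°
  d=(0.8660,0.5000)  start (4,3)  tX=0.6697 tY=0.3000  stride 1/|dx|=1.1547 1/|dy|=2.0000
    cross y-line → (4,4), t=0.3000
    cross x-line → (5,4), t=0.6697 (wall)
  → r_3 = 0.6697
beam 4: φ=90°, α=75°
  d=(0.2588,0.9659)  start (4,3)  tX=2.2409 tY=0.1553  stride 1/|dx|=3.8637 1/|dy|=1.0353
    cross y-line → (4,4), t=0.1553
    cross y-line → (4,5), t=1.1906
    cross y-line → (4,6), t=2.2258
    cross x-line → (5,6), t=2.2409
    cross y-line → (5,7), t=3.2611 (wall)
  → r_4 = 3.2611

ranges = [2.9505, 3.2909, 0.6697, 3.2611]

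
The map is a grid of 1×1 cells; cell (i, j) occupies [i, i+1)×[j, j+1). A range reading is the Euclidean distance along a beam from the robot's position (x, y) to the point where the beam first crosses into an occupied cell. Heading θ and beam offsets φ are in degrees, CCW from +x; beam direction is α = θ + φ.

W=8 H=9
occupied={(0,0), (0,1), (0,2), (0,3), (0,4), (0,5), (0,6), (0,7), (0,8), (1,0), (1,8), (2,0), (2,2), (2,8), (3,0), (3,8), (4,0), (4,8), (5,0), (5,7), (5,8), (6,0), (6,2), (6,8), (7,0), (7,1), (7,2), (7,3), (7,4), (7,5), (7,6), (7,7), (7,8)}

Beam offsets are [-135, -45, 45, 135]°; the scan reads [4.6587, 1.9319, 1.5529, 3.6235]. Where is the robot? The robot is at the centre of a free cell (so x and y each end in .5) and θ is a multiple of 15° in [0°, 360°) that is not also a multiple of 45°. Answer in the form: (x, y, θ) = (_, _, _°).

(x, y, θ) = (5.5, 4.5, 330°)

Candidates: 39 free-cell centres × 16 headings = 624 poses. Raycast each; keep the one whose scan matches to 4 dp.
  (1.5, 4.5, 60°): beam 1 = 1.9319 ≠ 4.6587 ✗
  (2.5, 4.5, 165°): beam 1 = 5.1962 ≠ 4.6587 ✗
  (2.5, 1.5, 330°): beam 1 = 1.5529 ≠ 4.6587 ✗
  (4.5, 6.5, 60°): beam 1 = 5.6940 ≠ 4.6587 ✗
  (6.5, 7.5, 150°): beam 1 = 0.5176 ≠ 4.6587 ✗
  …
  (5.5, 4.5, 330°): r_1=4.6587, r_2=1.9319, r_3=1.5529, r_4=3.6235 — all match ✓
Only this pose fits every beam.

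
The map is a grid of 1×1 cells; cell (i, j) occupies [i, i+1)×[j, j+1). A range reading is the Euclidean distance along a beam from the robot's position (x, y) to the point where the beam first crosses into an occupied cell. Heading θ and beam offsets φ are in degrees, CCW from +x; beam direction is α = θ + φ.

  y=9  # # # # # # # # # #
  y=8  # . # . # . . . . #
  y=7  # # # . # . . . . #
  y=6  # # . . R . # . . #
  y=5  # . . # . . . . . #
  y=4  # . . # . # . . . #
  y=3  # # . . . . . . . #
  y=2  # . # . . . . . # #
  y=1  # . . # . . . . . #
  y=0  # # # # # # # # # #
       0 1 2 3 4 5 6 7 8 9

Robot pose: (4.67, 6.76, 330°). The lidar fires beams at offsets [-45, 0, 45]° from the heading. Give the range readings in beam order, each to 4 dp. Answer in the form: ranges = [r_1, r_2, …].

ranges = [1.8221, 4.9999, 4.4827]

beam 1: φ=-45°, α=285°
  dir = (cos 285°, sin 285°) = (0.2588, -0.9659); from cell (4,6)
  next x-line at t=1.2750, next y-line at t=0.7868; Δt_x=3.8637, Δt_y=1.0353
    y: enter (4,5) at t=0.7868
    x: enter (5,5) at t=1.2750
    y: enter (5,4) at t=1.8221 ← occupied
  → r_1 = 1.8221
beam 2: φ=0°, α=330°
  dir = (cos 330°, sin 330°) = (0.8660, -0.5000); from cell (4,6)
  next x-line at t=0.3811, next y-line at t=1.5200; Δt_x=1.1547, Δt_y=2.0000
    x: enter (5,6) at t=0.3811
    y: enter (5,5) at t=1.5200
    x: enter (6,5) at t=1.5358
    x: enter (7,5) at t=2.6905
    y: enter (7,4) at t=3.5200
    x: enter (8,4) at t=3.8452
    x: enter (9,4) at t=4.9999 ← occupied
  → r_2 = 4.9999
beam 3: φ=45°, α=15°
  dir = (cos 15°, sin 15°) = (0.9659, 0.2588); from cell (4,6)
  next x-line at t=0.3416, next y-line at t=0.9273; Δt_x=1.0353, Δt_y=3.8637
    x: enter (5,6) at t=0.3416
    y: enter (5,7) at t=0.9273
    x: enter (6,7) at t=1.3769
    x: enter (7,7) at t=2.4122
    x: enter (8,7) at t=3.4475
    x: enter (9,7) at t=4.4827 ← occupied
  → r_3 = 4.4827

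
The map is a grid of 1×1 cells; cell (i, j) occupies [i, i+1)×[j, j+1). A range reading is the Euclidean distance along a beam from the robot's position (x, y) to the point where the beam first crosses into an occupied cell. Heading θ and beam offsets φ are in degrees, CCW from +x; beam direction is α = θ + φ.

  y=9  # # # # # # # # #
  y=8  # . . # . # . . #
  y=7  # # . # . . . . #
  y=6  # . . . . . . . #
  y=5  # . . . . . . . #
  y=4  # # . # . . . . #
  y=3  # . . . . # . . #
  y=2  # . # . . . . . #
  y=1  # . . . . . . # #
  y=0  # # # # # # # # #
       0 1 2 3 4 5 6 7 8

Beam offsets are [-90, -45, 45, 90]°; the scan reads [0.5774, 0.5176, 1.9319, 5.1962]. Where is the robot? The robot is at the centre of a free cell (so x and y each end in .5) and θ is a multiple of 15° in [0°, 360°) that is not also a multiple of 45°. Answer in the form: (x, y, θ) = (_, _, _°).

(x, y, θ) = (6.5, 1.5, 60°)

Candidates: 47 free-cell centres × 16 headings = 752 poses. Raycast each; keep the one whose scan matches to 4 dp.
  (3.5, 5.5, 195°): beam 1 = 1.5529 ≠ 0.5774 ✗
  (1.5, 2.5, 285°): beam 1 = 0.5176 ≠ 0.5774 ✗
  (3.5, 5.5, 210°): beam 1 = 4.0415 ≠ 0.5774 ✗
  (7.5, 3.5, 285°): beam 1 = 1.5529 ≠ 0.5774 ✗
  …
  (6.5, 1.5, 60°): r_1=0.5774, r_2=0.5176, r_3=1.9319, r_4=5.1962 — all match ✓
Only this pose fits every beam.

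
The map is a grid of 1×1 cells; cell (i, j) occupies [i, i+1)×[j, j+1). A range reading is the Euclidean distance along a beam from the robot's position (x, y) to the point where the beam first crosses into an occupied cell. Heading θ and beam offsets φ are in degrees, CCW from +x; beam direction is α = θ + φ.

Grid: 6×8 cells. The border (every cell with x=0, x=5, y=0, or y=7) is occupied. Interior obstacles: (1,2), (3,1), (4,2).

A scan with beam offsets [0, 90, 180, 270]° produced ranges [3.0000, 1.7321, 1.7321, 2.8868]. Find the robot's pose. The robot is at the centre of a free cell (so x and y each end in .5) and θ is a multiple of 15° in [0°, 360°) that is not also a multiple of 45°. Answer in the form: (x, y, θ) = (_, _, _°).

Enumerate (i+0.5, j+0.5, θ) over the 21 free cells and 16 admissible headings. For each, cast all 4 beams and compare to the given ranges.
  (3.5, 3.5, 15°): beam 1 = 1.5529 ≠ 3.0000 ✗
  (2.5, 2.5, 300°): beam 1 = 1.0000 ≠ 3.0000 ✗
  (2.5, 6.5, 150°): beam 1 = 1.0000 ≠ 3.0000 ✗
  (3.5, 2.5, 300°): beam 1 = 0.5774 ≠ 3.0000 ✗
  …
  (3.5, 5.5, 240°): r_1=3.0000, r_2=1.7321, r_3=1.7321, r_4=2.8868 — all match ✓
No second candidate reproduces the full scan.

(x, y, θ) = (3.5, 5.5, 240°)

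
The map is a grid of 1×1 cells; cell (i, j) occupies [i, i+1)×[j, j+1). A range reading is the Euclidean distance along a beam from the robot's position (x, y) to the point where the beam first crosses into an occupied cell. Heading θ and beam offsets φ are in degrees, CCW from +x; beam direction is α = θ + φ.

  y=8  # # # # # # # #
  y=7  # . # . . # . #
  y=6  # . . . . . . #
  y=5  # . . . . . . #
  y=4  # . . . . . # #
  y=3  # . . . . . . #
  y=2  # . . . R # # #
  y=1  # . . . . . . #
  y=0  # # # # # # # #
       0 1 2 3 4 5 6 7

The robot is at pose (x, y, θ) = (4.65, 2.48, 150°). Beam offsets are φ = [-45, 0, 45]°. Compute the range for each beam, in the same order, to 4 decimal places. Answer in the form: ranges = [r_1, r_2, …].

ranges = [5.7147, 4.2147, 3.7788]

beam 1: φ=-45°, α=105°
  cosα=-0.2588 sinα=0.9659 | (4,2) | tMaxX 2.5114 tMaxY 0.5383 | tΔX 3.8637 tΔY 1.0353
    t=0.5383 [y] (4,3)
    t=1.5736 [y] (4,4)
    t=2.5114 [x] (3,4)
    t=2.6089 [y] (3,5)
    t=3.6442 [y] (3,6)
    t=4.6794 [y] (3,7)
    t=5.7147 [y] (3,8) — stop
  → r_1 = 5.7147
beam 2: φ=0°, α=150°
  cosα=-0.8660 sinα=0.5000 | (4,2) | tMaxX 0.7506 tMaxY 1.0400 | tΔX 1.1547 tΔY 2.0000
    t=0.7506 [x] (3,2)
    t=1.0400 [y] (3,3)
    t=1.9053 [x] (2,3)
    t=3.0400 [y] (2,4)
    t=3.0600 [x] (1,4)
    t=4.2147 [x] (0,4) — stop
  → r_2 = 4.2147
beam 3: φ=45°, α=195°
  cosα=-0.9659 sinα=-0.2588 | (4,2) | tMaxX 0.6729 tMaxY 1.8546 | tΔX 1.0353 tΔY 3.8637
    t=0.6729 [x] (3,2)
    t=1.7082 [x] (2,2)
    t=1.8546 [y] (2,1)
    t=2.7435 [x] (1,1)
    t=3.7788 [x] (0,1) — stop
  → r_3 = 3.7788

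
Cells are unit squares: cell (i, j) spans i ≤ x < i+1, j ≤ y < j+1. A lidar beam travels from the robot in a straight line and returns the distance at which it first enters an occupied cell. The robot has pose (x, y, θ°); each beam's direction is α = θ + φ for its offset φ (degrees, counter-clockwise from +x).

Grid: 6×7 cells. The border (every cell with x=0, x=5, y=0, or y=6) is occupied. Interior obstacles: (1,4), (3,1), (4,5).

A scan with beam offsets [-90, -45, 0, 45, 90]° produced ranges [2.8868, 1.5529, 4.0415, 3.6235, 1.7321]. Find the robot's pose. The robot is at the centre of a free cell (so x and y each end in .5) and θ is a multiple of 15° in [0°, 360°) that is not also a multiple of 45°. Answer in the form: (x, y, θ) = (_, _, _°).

Enumerate (i+0.5, j+0.5, θ) over the 17 free cells and 16 admissible headings. For each, cast all 5 beams and compare to the given ranges.
  (2.5, 5.5, 150°): beam 1 = 0.5774 ≠ 2.8868 ✗
  (2.5, 4.5, 255°): beam 1 = 0.5176 ≠ 2.8868 ✗
  (3.5, 3.5, 165°): beam 1 = 1.9319 ≠ 2.8868 ✗
  (4.5, 4.5, 105°): beam 1 = 0.5176 ≠ 2.8868 ✗
  (3.5, 5.5, 15°): beam 1 = 4.6587 ≠ 2.8868 ✗
  …
  (3.5, 4.5, 240°): r_1=2.8868, r_2=1.5529, r_3=4.0415, r_4=3.6235, r_5=1.7321 — all match ✓
No second candidate reproduces the full scan.

(x, y, θ) = (3.5, 4.5, 240°)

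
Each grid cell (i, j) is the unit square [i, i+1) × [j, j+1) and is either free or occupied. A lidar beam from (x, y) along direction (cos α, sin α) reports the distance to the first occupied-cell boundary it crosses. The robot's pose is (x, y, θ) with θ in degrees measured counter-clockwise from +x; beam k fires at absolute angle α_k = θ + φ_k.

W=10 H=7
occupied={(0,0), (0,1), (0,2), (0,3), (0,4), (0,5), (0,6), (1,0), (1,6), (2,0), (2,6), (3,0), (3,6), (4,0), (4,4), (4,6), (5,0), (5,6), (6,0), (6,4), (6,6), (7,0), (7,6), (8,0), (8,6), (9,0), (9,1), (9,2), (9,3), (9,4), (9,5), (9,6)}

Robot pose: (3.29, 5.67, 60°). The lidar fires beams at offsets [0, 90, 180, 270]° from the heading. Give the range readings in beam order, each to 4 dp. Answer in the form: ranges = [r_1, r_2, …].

ranges = [0.3811, 0.6600, 4.5800, 1.3400]

beam 1: φ=0°, α=60°
  d=(0.5000,0.8660)  start (3,5)  tX=1.4200 tY=0.3811  stride 1/|dx|=2.0000 1/|dy|=1.1547
    cross y-line → (3,6), t=0.3811 (wall)
  → r_1 = 0.3811
beam 2: φ=90°, α=150°
  d=(-0.8660,0.5000)  start (3,5)  tX=0.3349 tY=0.6600  stride 1/|dx|=1.1547 1/|dy|=2.0000
    cross x-line → (2,5), t=0.3349
    cross y-line → (2,6), t=0.6600 (wall)
  → r_2 = 0.6600
beam 3: φ=180°, α=240°
  d=(-0.5000,-0.8660)  start (3,5)  tX=0.5800 tY=0.7736  stride 1/|dx|=2.0000 1/|dy|=1.1547
    cross x-line → (2,5), t=0.5800
    cross y-line → (2,4), t=0.7736
    cross y-line → (2,3), t=1.9283
    cross x-line → (1,3), t=2.5800
    cross y-line → (1,2), t=3.0831
    cross y-line → (1,1), t=4.2378
    cross x-line → (0,1), t=4.5800 (wall)
  → r_3 = 4.5800
beam 4: φ=270°, α=330°
  d=(0.8660,-0.5000)  start (3,5)  tX=0.8198 tY=1.3400  stride 1/|dx|=1.1547 1/|dy|=2.0000
    cross x-line → (4,5), t=0.8198
    cross y-line → (4,4), t=1.3400 (wall)
  → r_4 = 1.3400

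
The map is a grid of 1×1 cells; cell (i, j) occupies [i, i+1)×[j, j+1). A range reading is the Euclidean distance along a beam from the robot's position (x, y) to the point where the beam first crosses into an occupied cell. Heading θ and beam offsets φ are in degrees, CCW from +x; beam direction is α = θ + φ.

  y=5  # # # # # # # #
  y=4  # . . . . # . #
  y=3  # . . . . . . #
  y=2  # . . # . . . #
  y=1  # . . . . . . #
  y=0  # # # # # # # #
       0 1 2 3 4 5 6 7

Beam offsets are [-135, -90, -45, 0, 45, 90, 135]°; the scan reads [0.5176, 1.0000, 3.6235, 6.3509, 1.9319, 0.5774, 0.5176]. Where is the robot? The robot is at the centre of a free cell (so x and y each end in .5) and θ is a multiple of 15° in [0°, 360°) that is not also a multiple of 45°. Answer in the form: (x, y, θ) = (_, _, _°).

The pose lattice has 22·16 = 352 candidates. Test each by forward raycasting.
  (4.5, 1.5, 165°): beam 1 = 2.8868 ≠ 0.5176 ✗
  (1.5, 4.5, 210°): beam 2 = 0.5774 ≠ 1.0000 ✗
  (4.5, 1.5, 345°): beam 1 = 1.0000 ≠ 0.5176 ✗
  (6.5, 1.5, 165°): beam 1 = 0.5774 ≠ 0.5176 ✗
  …
  (1.5, 4.5, 330°): r_1=0.5176, r_2=1.0000, r_3=3.6235, r_4=6.3509, r_5=1.9319, r_6=0.5774, r_7=0.5176 — all match ✓
Only this pose fits every beam.

(x, y, θ) = (1.5, 4.5, 330°)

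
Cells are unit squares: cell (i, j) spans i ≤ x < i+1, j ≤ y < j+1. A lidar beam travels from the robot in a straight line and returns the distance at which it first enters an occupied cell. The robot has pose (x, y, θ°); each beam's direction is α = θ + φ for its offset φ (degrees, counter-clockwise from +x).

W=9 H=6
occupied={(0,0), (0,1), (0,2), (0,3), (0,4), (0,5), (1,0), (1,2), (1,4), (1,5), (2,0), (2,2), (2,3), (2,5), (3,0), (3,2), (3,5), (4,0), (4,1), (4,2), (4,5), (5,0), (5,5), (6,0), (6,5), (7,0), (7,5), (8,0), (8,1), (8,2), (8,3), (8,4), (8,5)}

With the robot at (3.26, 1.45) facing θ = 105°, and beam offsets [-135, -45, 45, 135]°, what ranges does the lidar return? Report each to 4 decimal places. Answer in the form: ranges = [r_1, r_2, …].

beam 1: φ=-135°, α=330°
  cosα=0.8660 sinα=-0.5000 | (3,1) | tMaxX 0.8545 tMaxY 0.9000 | tΔX 1.1547 tΔY 2.0000
    t=0.8545 [x] (4,1) — stop
  → r_1 = 0.8545
beam 2: φ=-45°, α=60°
  cosα=0.5000 sinα=0.8660 | (3,1) | tMaxX 1.4800 tMaxY 0.6351 | tΔX 2.0000 tΔY 1.1547
    t=0.6351 [y] (3,2) — stop
  → r_2 = 0.6351
beam 3: φ=45°, α=150°
  cosα=-0.8660 sinα=0.5000 | (3,1) | tMaxX 0.3002 tMaxY 1.1000 | tΔX 1.1547 tΔY 2.0000
    t=0.3002 [x] (2,1)
    t=1.1000 [y] (2,2) — stop
  → r_3 = 1.1000
beam 4: φ=135°, α=240°
  cosα=-0.5000 sinα=-0.8660 | (3,1) | tMaxX 0.5200 tMaxY 0.5196 | tΔX 2.0000 tΔY 1.1547
    t=0.5196 [y] (3,0) — stop
  → r_4 = 0.5196

ranges = [0.8545, 0.6351, 1.1000, 0.5196]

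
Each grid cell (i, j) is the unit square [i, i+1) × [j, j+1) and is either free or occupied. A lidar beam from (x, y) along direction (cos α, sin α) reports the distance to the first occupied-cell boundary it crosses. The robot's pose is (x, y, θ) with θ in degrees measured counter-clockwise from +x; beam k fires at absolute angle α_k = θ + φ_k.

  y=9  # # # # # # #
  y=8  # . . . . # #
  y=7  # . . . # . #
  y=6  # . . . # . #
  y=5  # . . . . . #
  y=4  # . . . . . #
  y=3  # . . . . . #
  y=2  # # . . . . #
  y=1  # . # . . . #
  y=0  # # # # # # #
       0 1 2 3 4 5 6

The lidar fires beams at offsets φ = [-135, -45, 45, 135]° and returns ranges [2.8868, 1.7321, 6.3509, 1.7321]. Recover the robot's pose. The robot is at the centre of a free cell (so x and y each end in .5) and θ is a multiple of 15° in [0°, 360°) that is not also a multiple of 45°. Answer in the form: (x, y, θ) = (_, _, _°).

Enumerate (i+0.5, j+0.5, θ) over the 35 free cells and 16 admissible headings. For each, cast all 4 beams and compare to the given ranges.
  (2.5, 8.5, 15°): beam 1 = 3.0000 ≠ 2.8868 ✗
  (2.5, 2.5, 330°): beam 1 = 0.5176 ≠ 2.8868 ✗
  (1.5, 8.5, 240°): beam 1 = 0.5176 ≠ 2.8868 ✗
  (1.5, 4.5, 345°): beam 1 = 0.5774 ≠ 2.8868 ✗
  …
  (2.5, 6.5, 255°): r_1=2.8868, r_2=1.7321, r_3=6.3509, r_4=1.7321 — all match ✓
Only this pose fits every beam.

(x, y, θ) = (2.5, 6.5, 255°)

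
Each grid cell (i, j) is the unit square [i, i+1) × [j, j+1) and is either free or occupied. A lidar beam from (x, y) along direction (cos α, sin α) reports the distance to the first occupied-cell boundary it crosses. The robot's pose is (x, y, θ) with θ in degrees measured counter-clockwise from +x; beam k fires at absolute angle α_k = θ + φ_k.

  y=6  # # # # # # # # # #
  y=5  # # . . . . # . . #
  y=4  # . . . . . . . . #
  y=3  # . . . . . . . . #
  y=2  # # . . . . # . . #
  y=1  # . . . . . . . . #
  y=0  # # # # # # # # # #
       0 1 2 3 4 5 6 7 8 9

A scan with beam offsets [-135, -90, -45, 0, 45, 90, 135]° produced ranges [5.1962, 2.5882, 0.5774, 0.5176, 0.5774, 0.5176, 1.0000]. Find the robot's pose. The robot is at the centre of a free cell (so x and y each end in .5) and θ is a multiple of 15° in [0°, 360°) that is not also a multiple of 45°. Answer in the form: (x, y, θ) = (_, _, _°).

The pose lattice has 36·16 = 576 candidates. Test each by forward raycasting.
  (4.5, 2.5, 165°): beam 2 = 3.6235 ≠ 2.5882 ✗
  (1.5, 1.5, 30°): beam 1 = 0.5176 ≠ 5.1962 ✗
  (1.5, 1.5, 60°): beam 1 = 0.5176 ≠ 5.1962 ✗
  …
  (5.5, 5.5, 15°): r_1=5.1962, r_2=2.5882, r_3=0.5774, r_4=0.5176, r_5=0.5774, r_6=0.5176, r_7=1.0000 — all match ✓
Unique over the lattice → pose = (5.5, 5.5, 15°).

(x, y, θ) = (5.5, 5.5, 15°)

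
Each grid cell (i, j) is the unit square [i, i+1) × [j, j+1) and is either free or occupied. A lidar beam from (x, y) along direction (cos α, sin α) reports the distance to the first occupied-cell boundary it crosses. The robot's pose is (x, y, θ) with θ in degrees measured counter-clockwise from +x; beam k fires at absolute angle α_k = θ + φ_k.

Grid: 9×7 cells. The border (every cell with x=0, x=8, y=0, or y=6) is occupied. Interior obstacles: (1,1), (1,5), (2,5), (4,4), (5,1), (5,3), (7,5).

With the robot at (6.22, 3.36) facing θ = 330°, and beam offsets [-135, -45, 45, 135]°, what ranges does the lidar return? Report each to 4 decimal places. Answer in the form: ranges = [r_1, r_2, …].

ranges = [0.2278, 2.4433, 1.8428, 2.7331]

beam 1: φ=-135°, α=195°
  cosα=-0.9659 sinα=-0.2588 | (6,3) | tMaxX 0.2278 tMaxY 1.3909 | tΔX 1.0353 tΔY 3.8637
    t=0.2278 [x] (5,3) — stop
  → r_1 = 0.2278
beam 2: φ=-45°, α=285°
  cosα=0.2588 sinα=-0.9659 | (6,3) | tMaxX 3.0137 tMaxY 0.3727 | tΔX 3.8637 tΔY 1.0353
    t=0.3727 [y] (6,2)
    t=1.4080 [y] (6,1)
    t=2.4433 [y] (6,0) — stop
  → r_2 = 2.4433
beam 3: φ=45°, α=15°
  cosα=0.9659 sinα=0.2588 | (6,3) | tMaxX 0.8075 tMaxY 2.4728 | tΔX 1.0353 tΔY 3.8637
    t=0.8075 [x] (7,3)
    t=1.8428 [x] (8,3) — stop
  → r_3 = 1.8428
beam 4: φ=135°, α=105°
  cosα=-0.2588 sinα=0.9659 | (6,3) | tMaxX 0.8500 tMaxY 0.6626 | tΔX 3.8637 tΔY 1.0353
    t=0.6626 [y] (6,4)
    t=0.8500 [x] (5,4)
    t=1.6979 [y] (5,5)
    t=2.7331 [y] (5,6) — stop
  → r_4 = 2.7331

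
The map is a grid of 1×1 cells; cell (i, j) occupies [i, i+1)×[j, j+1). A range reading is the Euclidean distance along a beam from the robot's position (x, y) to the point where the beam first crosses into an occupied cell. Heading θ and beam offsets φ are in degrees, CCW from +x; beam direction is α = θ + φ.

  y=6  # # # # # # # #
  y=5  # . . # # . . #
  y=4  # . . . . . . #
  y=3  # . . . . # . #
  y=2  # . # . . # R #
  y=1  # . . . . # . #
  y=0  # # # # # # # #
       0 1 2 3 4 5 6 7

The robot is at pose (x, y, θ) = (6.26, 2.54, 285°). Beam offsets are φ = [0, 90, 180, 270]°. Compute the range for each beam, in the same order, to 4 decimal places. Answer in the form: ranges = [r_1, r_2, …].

beam 1: φ=0°, α=285°
  cosα=0.2588 sinα=-0.9659 | (6,2) | tMaxX 2.8591 tMaxY 0.5590 | tΔX 3.8637 tΔY 1.0353
    t=0.5590 [y] (6,1)
    t=1.5943 [y] (6,0) — stop
  → r_1 = 1.5943
beam 2: φ=90°, α=15°
  cosα=0.9659 sinα=0.2588 | (6,2) | tMaxX 0.7661 tMaxY 1.7773 | tΔX 1.0353 tΔY 3.8637
    t=0.7661 [x] (7,2) — stop
  → r_2 = 0.7661
beam 3: φ=180°, α=105°
  cosα=-0.2588 sinα=0.9659 | (6,2) | tMaxX 1.0046 tMaxY 0.4762 | tΔX 3.8637 tΔY 1.0353
    t=0.4762 [y] (6,3)
    t=1.0046 [x] (5,3) — stop
  → r_3 = 1.0046
beam 4: φ=270°, α=195°
  cosα=-0.9659 sinα=-0.2588 | (6,2) | tMaxX 0.2692 tMaxY 2.0864 | tΔX 1.0353 tΔY 3.8637
    t=0.2692 [x] (5,2) — stop
  → r_4 = 0.2692

ranges = [1.5943, 0.7661, 1.0046, 0.2692]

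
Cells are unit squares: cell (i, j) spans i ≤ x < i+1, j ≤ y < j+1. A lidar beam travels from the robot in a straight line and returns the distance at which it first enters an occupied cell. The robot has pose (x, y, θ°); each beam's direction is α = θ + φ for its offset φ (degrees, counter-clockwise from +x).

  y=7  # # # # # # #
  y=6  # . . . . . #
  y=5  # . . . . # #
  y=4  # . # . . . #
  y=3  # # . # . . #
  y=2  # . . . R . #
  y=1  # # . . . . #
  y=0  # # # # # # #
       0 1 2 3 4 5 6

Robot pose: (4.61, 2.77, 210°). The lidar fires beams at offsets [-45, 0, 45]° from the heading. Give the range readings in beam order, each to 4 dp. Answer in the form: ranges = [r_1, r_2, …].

beam 1: φ=-45°, α=165°
  direction (-0.9659, 0.2588); cell (4,2); t to first gridline: x 0.6315, y 0.8887 (then +1.0353 / +3.8637)
    (3,2) via x @ 0.6315
    (3,3) via y @ 0.8887  # hit
  → r_1 = 0.8887
beam 2: φ=0°, α=210°
  direction (-0.8660, -0.5000); cell (4,2); t to first gridline: x 0.7044, y 1.5400 (then +1.1547 / +2.0000)
    (3,2) via x @ 0.7044
    (3,1) via y @ 1.5400
    (2,1) via x @ 1.8591
    (1,1) via x @ 3.0138  # hit
  → r_2 = 3.0138
beam 3: φ=45°, α=255°
  direction (-0.2588, -0.9659); cell (4,2); t to first gridline: x 2.3569, y 0.7972 (then +3.8637 / +1.0353)
    (4,1) via y @ 0.7972
    (4,0) via y @ 1.8324  # hit
  → r_3 = 1.8324

ranges = [0.8887, 3.0138, 1.8324]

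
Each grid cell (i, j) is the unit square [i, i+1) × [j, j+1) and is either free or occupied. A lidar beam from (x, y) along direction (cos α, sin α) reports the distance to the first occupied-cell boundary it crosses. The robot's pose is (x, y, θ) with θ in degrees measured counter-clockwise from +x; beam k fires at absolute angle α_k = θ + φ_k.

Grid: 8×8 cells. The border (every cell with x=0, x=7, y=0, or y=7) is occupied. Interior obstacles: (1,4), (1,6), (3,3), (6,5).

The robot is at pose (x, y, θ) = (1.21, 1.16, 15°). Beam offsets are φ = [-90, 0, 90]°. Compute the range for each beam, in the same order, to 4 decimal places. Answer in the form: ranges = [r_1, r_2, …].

beam 1: φ=-90°, α=285°
  cosα=0.2588 sinα=-0.9659 | (1,1) | tMaxX 3.0523 tMaxY 0.1656 | tΔX 3.8637 tΔY 1.0353
    t=0.1656 [y] (1,0) — stop
  → r_1 = 0.1656
beam 2: φ=0°, α=15°
  cosα=0.9659 sinα=0.2588 | (1,1) | tMaxX 0.8179 tMaxY 3.2455 | tΔX 1.0353 tΔY 3.8637
    t=0.8179 [x] (2,1)
    t=1.8531 [x] (3,1)
    t=2.8884 [x] (4,1)
    t=3.2455 [y] (4,2)
    t=3.9237 [x] (5,2)
    t=4.9590 [x] (6,2)
    t=5.9942 [x] (7,2) — stop
  → r_2 = 5.9942
beam 3: φ=90°, α=105°
  cosα=-0.2588 sinα=0.9659 | (1,1) | tMaxX 0.8114 tMaxY 0.8696 | tΔX 3.8637 tΔY 1.0353
    t=0.8114 [x] (0,1) — stop
  → r_3 = 0.8114

ranges = [0.1656, 5.9942, 0.8114]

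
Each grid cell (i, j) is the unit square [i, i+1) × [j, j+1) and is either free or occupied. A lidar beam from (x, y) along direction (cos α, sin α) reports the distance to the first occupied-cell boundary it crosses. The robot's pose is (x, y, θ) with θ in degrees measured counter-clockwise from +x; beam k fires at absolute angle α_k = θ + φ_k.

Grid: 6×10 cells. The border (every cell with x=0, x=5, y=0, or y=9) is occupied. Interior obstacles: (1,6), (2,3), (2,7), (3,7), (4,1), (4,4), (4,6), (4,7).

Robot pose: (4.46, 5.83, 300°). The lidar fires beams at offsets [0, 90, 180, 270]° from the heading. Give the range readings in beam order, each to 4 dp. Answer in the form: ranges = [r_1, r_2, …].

ranges = [0.9584, 0.3400, 0.1963, 3.9953]

beam 1: φ=0°, α=300°
  d=(0.5000,-0.8660)  start (4,5)  tX=1.0800 tY=0.9584  stride 1/|dx|=2.0000 1/|dy|=1.1547
    cross y-line → (4,4), t=0.9584 (wall)
  → r_1 = 0.9584
beam 2: φ=90°, α=30°
  d=(0.8660,0.5000)  start (4,5)  tX=0.6235 tY=0.3400  stride 1/|dx|=1.1547 1/|dy|=2.0000
    cross y-line → (4,6), t=0.3400 (wall)
  → r_2 = 0.3400
beam 3: φ=180°, α=120°
  d=(-0.5000,0.8660)  start (4,5)  tX=0.9200 tY=0.1963  stride 1/|dx|=2.0000 1/|dy|=1.1547
    cross y-line → (4,6), t=0.1963 (wall)
  → r_3 = 0.1963
beam 4: φ=270°, α=210°
  d=(-0.8660,-0.5000)  start (4,5)  tX=0.5312 tY=1.6600  stride 1/|dx|=1.1547 1/|dy|=2.0000
    cross x-line → (3,5), t=0.5312
    cross y-line → (3,4), t=1.6600
    cross x-line → (2,4), t=1.6859
    cross x-line → (1,4), t=2.8406
    cross y-line → (1,3), t=3.6600
    cross x-line → (0,3), t=3.9953 (wall)
  → r_4 = 3.9953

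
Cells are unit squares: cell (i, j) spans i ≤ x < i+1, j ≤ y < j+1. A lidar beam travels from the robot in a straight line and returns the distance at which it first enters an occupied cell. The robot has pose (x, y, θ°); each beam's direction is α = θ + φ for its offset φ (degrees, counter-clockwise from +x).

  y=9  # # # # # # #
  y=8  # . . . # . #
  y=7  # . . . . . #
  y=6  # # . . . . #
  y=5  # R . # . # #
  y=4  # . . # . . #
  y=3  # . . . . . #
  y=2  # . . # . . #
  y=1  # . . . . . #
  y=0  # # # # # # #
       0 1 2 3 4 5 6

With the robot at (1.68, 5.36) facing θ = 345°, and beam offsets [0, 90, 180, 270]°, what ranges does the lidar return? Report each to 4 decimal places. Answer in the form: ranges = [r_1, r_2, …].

ranges = [1.3666, 0.6626, 0.7040, 2.6273]

beam 1: φ=0°, α=345°
  dir = (cos 345°, sin 345°) = (0.9659, -0.2588); from cell (1,5)
  next x-line at t=0.3313, next y-line at t=1.3909; Δt_x=1.0353, Δt_y=3.8637
    x: enter (2,5) at t=0.3313
    x: enter (3,5) at t=1.3666 ← occupied
  → r_1 = 1.3666
beam 2: φ=90°, α=75°
  dir = (cos 75°, sin 75°) = (0.2588, 0.9659); from cell (1,5)
  next x-line at t=1.2364, next y-line at t=0.6626; Δt_x=3.8637, Δt_y=1.0353
    y: enter (1,6) at t=0.6626 ← occupied
  → r_2 = 0.6626
beam 3: φ=180°, α=165°
  dir = (cos 165°, sin 165°) = (-0.9659, 0.2588); from cell (1,5)
  next x-line at t=0.7040, next y-line at t=2.4728; Δt_x=1.0353, Δt_y=3.8637
    x: enter (0,5) at t=0.7040 ← occupied
  → r_3 = 0.7040
beam 4: φ=270°, α=255°
  dir = (cos 255°, sin 255°) = (-0.2588, -0.9659); from cell (1,5)
  next x-line at t=2.6273, next y-line at t=0.3727; Δt_x=3.8637, Δt_y=1.0353
    y: enter (1,4) at t=0.3727
    y: enter (1,3) at t=1.4080
    y: enter (1,2) at t=2.4433
    x: enter (0,2) at t=2.6273 ← occupied
  → r_4 = 2.6273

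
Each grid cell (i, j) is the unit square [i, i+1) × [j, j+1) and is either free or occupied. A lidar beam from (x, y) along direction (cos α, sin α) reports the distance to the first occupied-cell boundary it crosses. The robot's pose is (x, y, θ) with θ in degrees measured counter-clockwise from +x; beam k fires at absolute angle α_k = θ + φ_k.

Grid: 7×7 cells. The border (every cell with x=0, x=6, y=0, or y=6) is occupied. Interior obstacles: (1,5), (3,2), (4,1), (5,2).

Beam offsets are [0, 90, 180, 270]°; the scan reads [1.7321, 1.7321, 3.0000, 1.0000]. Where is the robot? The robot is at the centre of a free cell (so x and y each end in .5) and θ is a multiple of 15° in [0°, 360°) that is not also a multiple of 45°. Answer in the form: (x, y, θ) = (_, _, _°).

(x, y, θ) = (2.5, 4.5, 210°)

The pose lattice has 21·16 = 336 candidates. Test each by forward raycasting.
  (3.5, 5.5, 60°): beam 1 = 0.5774 ≠ 1.7321 ✗
  (3.5, 3.5, 165°): beam 1 = 2.5882 ≠ 1.7321 ✗
  (2.5, 3.5, 345°): beam 1 = 2.5882 ≠ 1.7321 ✗
  (4.5, 2.5, 60°): beam 1 = 3.0000 ≠ 1.7321 ✗
  …
  (2.5, 4.5, 210°): r_1=1.7321, r_2=1.7321, r_3=3.0000, r_4=1.0000 — all match ✓
Only this pose fits every beam.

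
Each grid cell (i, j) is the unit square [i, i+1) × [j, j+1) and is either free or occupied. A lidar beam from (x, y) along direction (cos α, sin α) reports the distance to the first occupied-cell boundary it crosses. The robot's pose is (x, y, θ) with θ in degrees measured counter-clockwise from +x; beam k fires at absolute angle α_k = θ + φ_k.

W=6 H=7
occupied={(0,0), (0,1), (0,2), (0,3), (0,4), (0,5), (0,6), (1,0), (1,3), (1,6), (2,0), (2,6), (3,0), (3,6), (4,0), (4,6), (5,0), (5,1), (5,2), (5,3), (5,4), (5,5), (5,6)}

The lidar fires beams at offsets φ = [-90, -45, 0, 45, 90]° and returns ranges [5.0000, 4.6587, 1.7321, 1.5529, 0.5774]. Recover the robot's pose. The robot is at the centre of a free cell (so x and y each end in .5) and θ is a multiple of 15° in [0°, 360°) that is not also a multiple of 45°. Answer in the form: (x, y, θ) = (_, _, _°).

(x, y, θ) = (3.5, 5.5, 330°)

Enumerate (i+0.5, j+0.5, θ) over the 19 free cells and 16 admissible headings. For each, cast all 5 beams and compare to the given ranges.
  (2.5, 3.5, 210°): beam 1 = 2.8868 ≠ 5.0000 ✗
  (1.5, 5.5, 255°): beam 1 = 0.5176 ≠ 5.0000 ✗
  (1.5, 2.5, 330°): beam 1 = 1.0000 ≠ 5.0000 ✗
  …
  (3.5, 5.5, 330°): r_1=5.0000, r_2=4.6587, r_3=1.7321, r_4=1.5529, r_5=0.5774 — all match ✓
No second candidate reproduces the full scan.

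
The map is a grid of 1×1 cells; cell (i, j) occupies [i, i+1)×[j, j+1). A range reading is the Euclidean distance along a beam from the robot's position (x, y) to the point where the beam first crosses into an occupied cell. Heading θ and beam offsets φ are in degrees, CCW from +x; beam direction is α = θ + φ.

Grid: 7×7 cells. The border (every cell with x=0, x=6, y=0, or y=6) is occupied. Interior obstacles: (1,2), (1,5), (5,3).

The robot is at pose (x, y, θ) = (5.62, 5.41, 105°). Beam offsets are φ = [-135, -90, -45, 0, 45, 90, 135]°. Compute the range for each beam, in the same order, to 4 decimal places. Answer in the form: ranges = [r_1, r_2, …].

ranges = [0.4388, 0.3934, 0.6813, 0.6108, 1.1800, 4.7830, 5.0922]

beam 1: φ=-135°, α=330°
  cosα=0.8660 sinα=-0.5000 | (5,5) | tMaxX 0.4388 tMaxY 0.8200 | tΔX 1.1547 tΔY 2.0000
    t=0.4388 [x] (6,5) — stop
  → r_1 = 0.4388
beam 2: φ=-90°, α=15°
  cosα=0.9659 sinα=0.2588 | (5,5) | tMaxX 0.3934 tMaxY 2.2796 | tΔX 1.0353 tΔY 3.8637
    t=0.3934 [x] (6,5) — stop
  → r_2 = 0.3934
beam 3: φ=-45°, α=60°
  cosα=0.5000 sinα=0.8660 | (5,5) | tMaxX 0.7600 tMaxY 0.6813 | tΔX 2.0000 tΔY 1.1547
    t=0.6813 [y] (5,6) — stop
  → r_3 = 0.6813
beam 4: φ=0°, α=105°
  cosα=-0.2588 sinα=0.9659 | (5,5) | tMaxX 2.3955 tMaxY 0.6108 | tΔX 3.8637 tΔY 1.0353
    t=0.6108 [y] (5,6) — stop
  → r_4 = 0.6108
beam 5: φ=45°, α=150°
  cosα=-0.8660 sinα=0.5000 | (5,5) | tMaxX 0.7159 tMaxY 1.1800 | tΔX 1.1547 tΔY 2.0000
    t=0.7159 [x] (4,5)
    t=1.1800 [y] (4,6) — stop
  → r_5 = 1.1800
beam 6: φ=90°, α=195°
  cosα=-0.9659 sinα=-0.2588 | (5,5) | tMaxX 0.6419 tMaxY 1.5841 | tΔX 1.0353 tΔY 3.8637
    t=0.6419 [x] (4,5)
    t=1.5841 [y] (4,4)
    t=1.6771 [x] (3,4)
    t=2.7124 [x] (2,4)
    t=3.7477 [x] (1,4)
    t=4.7830 [x] (0,4) — stop
  → r_6 = 4.7830
beam 7: φ=135°, α=240°
  cosα=-0.5000 sinα=-0.8660 | (5,5) | tMaxX 1.2400 tMaxY 0.4734 | tΔX 2.0000 tΔY 1.1547
    t=0.4734 [y] (5,4)
    t=1.2400 [x] (4,4)
    t=1.6281 [y] (4,3)
    t=2.7828 [y] (4,2)
    t=3.2400 [x] (3,2)
    t=3.9375 [y] (3,1)
    t=5.0922 [y] (3,0) — stop
  → r_7 = 5.0922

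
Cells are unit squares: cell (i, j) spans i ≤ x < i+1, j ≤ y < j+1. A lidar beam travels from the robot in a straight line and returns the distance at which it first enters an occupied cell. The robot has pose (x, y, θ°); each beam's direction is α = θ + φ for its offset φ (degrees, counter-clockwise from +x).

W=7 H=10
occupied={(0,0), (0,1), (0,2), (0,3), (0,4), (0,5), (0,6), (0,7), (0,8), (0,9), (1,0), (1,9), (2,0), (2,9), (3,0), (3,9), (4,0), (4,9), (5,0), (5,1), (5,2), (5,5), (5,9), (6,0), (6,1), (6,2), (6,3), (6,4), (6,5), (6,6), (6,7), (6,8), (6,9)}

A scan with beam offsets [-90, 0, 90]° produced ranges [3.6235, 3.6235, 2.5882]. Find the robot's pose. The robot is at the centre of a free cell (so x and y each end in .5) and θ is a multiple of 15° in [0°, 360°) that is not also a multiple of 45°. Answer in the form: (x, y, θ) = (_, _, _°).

Enumerate (i+0.5, j+0.5, θ) over the 37 free cells and 16 admissible headings. For each, cast all 3 beams and compare to the given ranges.
  (2.5, 8.5, 60°): beam 1 = 4.0415 ≠ 3.6235 ✗
  (2.5, 2.5, 120°): beam 1 = 4.0415 ≠ 3.6235 ✗
  (1.5, 3.5, 75°): beam 2 = 5.6940 ≠ 3.6235 ✗
  …
  (4.5, 5.5, 195°): r_1=3.6235, r_2=3.6235, r_3=2.5882 — all match ✓
Unique over the lattice → pose = (4.5, 5.5, 195°).

(x, y, θ) = (4.5, 5.5, 195°)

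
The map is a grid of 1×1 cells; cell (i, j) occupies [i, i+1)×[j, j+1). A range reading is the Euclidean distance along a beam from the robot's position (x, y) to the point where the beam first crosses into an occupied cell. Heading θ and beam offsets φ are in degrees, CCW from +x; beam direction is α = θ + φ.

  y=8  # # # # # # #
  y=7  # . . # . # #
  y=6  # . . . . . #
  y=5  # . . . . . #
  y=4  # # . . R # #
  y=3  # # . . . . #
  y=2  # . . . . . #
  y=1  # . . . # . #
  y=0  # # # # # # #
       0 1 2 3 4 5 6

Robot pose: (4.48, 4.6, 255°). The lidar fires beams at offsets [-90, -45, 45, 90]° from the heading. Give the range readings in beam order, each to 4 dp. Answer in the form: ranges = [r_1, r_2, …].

ranges = [3.6028, 2.8637, 3.0400, 0.5383]

beam 1: φ=-90°, α=165°
  dir = (cos 165°, sin 165°) = (-0.9659, 0.2588); from cell (4,4)
  next x-line at t=0.4969, next y-line at t=1.5455; Δt_x=1.0353, Δt_y=3.8637
    x: enter (3,4) at t=0.4969
    x: enter (2,4) at t=1.5322
    y: enter (2,5) at t=1.5455
    x: enter (1,5) at t=2.5675
    x: enter (0,5) at t=3.6028 ← occupied
  → r_1 = 3.6028
beam 2: φ=-45°, α=210°
  dir = (cos 210°, sin 210°) = (-0.8660, -0.5000); from cell (4,4)
  next x-line at t=0.5543, next y-line at t=1.2000; Δt_x=1.1547, Δt_y=2.0000
    x: enter (3,4) at t=0.5543
    y: enter (3,3) at t=1.2000
    x: enter (2,3) at t=1.7090
    x: enter (1,3) at t=2.8637 ← occupied
  → r_2 = 2.8637
beam 3: φ=45°, α=300°
  dir = (cos 300°, sin 300°) = (0.5000, -0.8660); from cell (4,4)
  next x-line at t=1.0400, next y-line at t=0.6928; Δt_x=2.0000, Δt_y=1.1547
    y: enter (4,3) at t=0.6928
    x: enter (5,3) at t=1.0400
    y: enter (5,2) at t=1.8475
    y: enter (5,1) at t=3.0022
    x: enter (6,1) at t=3.0400 ← occupied
  → r_3 = 3.0400
beam 4: φ=90°, α=345°
  dir = (cos 345°, sin 345°) = (0.9659, -0.2588); from cell (4,4)
  next x-line at t=0.5383, next y-line at t=2.3182; Δt_x=1.0353, Δt_y=3.8637
    x: enter (5,4) at t=0.5383 ← occupied
  → r_4 = 0.5383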